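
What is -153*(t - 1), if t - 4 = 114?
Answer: -17901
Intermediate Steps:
t = 118 (t = 4 + 114 = 118)
-153*(t - 1) = -153*(118 - 1) = -153*117 = -17901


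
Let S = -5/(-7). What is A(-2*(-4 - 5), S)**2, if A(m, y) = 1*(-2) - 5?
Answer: 49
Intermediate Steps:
S = 5/7 (S = -5*(-1/7) = 5/7 ≈ 0.71429)
A(m, y) = -7 (A(m, y) = -2 - 5 = -7)
A(-2*(-4 - 5), S)**2 = (-7)**2 = 49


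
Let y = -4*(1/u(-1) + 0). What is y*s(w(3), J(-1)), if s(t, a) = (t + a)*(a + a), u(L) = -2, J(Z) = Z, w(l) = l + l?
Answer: -20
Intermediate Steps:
w(l) = 2*l
s(t, a) = 2*a*(a + t) (s(t, a) = (a + t)*(2*a) = 2*a*(a + t))
y = 2 (y = -4*(1/(-2) + 0) = -4*(-½ + 0) = -4*(-½) = 2)
y*s(w(3), J(-1)) = 2*(2*(-1)*(-1 + 2*3)) = 2*(2*(-1)*(-1 + 6)) = 2*(2*(-1)*5) = 2*(-10) = -20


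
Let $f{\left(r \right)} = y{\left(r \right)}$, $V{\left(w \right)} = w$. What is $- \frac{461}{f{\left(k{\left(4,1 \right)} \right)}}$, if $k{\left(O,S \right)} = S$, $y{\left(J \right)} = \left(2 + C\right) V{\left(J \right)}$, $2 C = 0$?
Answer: $- \frac{461}{2} \approx -230.5$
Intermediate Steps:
$C = 0$ ($C = \frac{1}{2} \cdot 0 = 0$)
$y{\left(J \right)} = 2 J$ ($y{\left(J \right)} = \left(2 + 0\right) J = 2 J$)
$f{\left(r \right)} = 2 r$
$- \frac{461}{f{\left(k{\left(4,1 \right)} \right)}} = - \frac{461}{2 \cdot 1} = - \frac{461}{2}$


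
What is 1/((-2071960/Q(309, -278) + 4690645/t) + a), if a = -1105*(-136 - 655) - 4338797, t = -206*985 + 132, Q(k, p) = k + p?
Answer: -6286118/22200070366431 ≈ -2.8316e-7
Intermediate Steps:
t = -202778 (t = -202910 + 132 = -202778)
a = -3464742 (a = -1105*(-791) - 4338797 = 874055 - 4338797 = -3464742)
1/((-2071960/Q(309, -278) + 4690645/t) + a) = 1/((-2071960/(309 - 278) + 4690645/(-202778)) - 3464742) = 1/((-2071960/31 + 4690645*(-1/202778)) - 3464742) = 1/((-2071960*1/31 - 4690645/202778) - 3464742) = 1/((-2071960/31 - 4690645/202778) - 3464742) = 1/(-420293314875/6286118 - 3464742) = 1/(-22200070366431/6286118) = -6286118/22200070366431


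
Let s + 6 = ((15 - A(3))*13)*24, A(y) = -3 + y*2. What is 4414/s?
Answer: 2207/1869 ≈ 1.1808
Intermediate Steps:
A(y) = -3 + 2*y
s = 3738 (s = -6 + ((15 - (-3 + 2*3))*13)*24 = -6 + ((15 - (-3 + 6))*13)*24 = -6 + ((15 - 1*3)*13)*24 = -6 + ((15 - 3)*13)*24 = -6 + (12*13)*24 = -6 + 156*24 = -6 + 3744 = 3738)
4414/s = 4414/3738 = 4414*(1/3738) = 2207/1869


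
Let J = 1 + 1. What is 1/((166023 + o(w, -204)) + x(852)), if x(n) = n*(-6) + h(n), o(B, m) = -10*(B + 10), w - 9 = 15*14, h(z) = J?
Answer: 1/158623 ≈ 6.3043e-6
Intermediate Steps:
J = 2
h(z) = 2
w = 219 (w = 9 + 15*14 = 9 + 210 = 219)
o(B, m) = -100 - 10*B (o(B, m) = -10*(10 + B) = -100 - 10*B)
x(n) = 2 - 6*n (x(n) = n*(-6) + 2 = -6*n + 2 = 2 - 6*n)
1/((166023 + o(w, -204)) + x(852)) = 1/((166023 + (-100 - 10*219)) + (2 - 6*852)) = 1/((166023 + (-100 - 2190)) + (2 - 5112)) = 1/((166023 - 2290) - 5110) = 1/(163733 - 5110) = 1/158623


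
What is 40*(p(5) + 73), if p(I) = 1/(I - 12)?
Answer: 20400/7 ≈ 2914.3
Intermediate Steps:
p(I) = 1/(-12 + I)
40*(p(5) + 73) = 40*(1/(-12 + 5) + 73) = 40*(1/(-7) + 73) = 40*(-⅐ + 73) = 40*(510/7) = 20400/7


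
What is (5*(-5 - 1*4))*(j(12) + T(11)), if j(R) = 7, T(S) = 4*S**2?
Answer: -22095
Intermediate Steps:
(5*(-5 - 1*4))*(j(12) + T(11)) = (5*(-5 - 1*4))*(7 + 4*11**2) = (5*(-5 - 4))*(7 + 4*121) = (5*(-9))*(7 + 484) = -45*491 = -22095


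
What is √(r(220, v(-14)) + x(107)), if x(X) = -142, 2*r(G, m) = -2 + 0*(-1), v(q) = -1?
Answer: I*√143 ≈ 11.958*I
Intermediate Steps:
r(G, m) = -1 (r(G, m) = (-2 + 0*(-1))/2 = (-2 + 0)/2 = (½)*(-2) = -1)
√(r(220, v(-14)) + x(107)) = √(-1 - 142) = √(-143) = I*√143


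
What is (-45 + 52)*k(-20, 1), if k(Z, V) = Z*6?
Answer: -840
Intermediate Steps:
k(Z, V) = 6*Z
(-45 + 52)*k(-20, 1) = (-45 + 52)*(6*(-20)) = 7*(-120) = -840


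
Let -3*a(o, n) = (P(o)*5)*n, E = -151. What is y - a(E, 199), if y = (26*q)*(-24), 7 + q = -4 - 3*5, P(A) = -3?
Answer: 15229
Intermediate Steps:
a(o, n) = 5*n (a(o, n) = -(-3*5)*n/3 = -(-5)*n = 5*n)
q = -26 (q = -7 + (-4 - 3*5) = -7 + (-4 - 15) = -7 - 19 = -26)
y = 16224 (y = (26*(-26))*(-24) = -676*(-24) = 16224)
y - a(E, 199) = 16224 - 5*199 = 16224 - 1*995 = 16224 - 995 = 15229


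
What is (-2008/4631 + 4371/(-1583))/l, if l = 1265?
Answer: -4684153/1854710869 ≈ -0.0025255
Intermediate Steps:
(-2008/4631 + 4371/(-1583))/l = (-2008/4631 + 4371/(-1583))/1265 = (-2008*1/4631 + 4371*(-1/1583))*(1/1265) = (-2008/4631 - 4371/1583)*(1/1265) = -23420765/7330873*1/1265 = -4684153/1854710869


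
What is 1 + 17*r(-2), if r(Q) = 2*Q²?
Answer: 137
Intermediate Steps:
1 + 17*r(-2) = 1 + 17*(2*(-2)²) = 1 + 17*(2*4) = 1 + 17*8 = 1 + 136 = 137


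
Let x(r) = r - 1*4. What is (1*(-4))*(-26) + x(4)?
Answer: 104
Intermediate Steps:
x(r) = -4 + r (x(r) = r - 4 = -4 + r)
(1*(-4))*(-26) + x(4) = (1*(-4))*(-26) + (-4 + 4) = -4*(-26) + 0 = 104 + 0 = 104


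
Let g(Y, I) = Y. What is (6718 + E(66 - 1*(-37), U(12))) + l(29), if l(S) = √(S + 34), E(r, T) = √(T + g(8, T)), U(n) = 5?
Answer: 6718 + √13 + 3*√7 ≈ 6729.5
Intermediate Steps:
E(r, T) = √(8 + T) (E(r, T) = √(T + 8) = √(8 + T))
l(S) = √(34 + S)
(6718 + E(66 - 1*(-37), U(12))) + l(29) = (6718 + √(8 + 5)) + √(34 + 29) = (6718 + √13) + √63 = (6718 + √13) + 3*√7 = 6718 + √13 + 3*√7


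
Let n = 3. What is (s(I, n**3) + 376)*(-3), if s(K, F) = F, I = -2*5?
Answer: -1209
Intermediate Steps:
I = -10
(s(I, n**3) + 376)*(-3) = (3**3 + 376)*(-3) = (27 + 376)*(-3) = 403*(-3) = -1209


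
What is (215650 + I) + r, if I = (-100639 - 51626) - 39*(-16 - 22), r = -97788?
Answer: -32921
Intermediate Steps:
I = -150783 (I = -152265 - 39*(-38) = -152265 + 1482 = -150783)
(215650 + I) + r = (215650 - 150783) - 97788 = 64867 - 97788 = -32921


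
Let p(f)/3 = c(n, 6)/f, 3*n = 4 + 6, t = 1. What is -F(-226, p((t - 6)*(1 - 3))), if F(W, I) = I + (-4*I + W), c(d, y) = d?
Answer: 229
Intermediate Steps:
n = 10/3 (n = (4 + 6)/3 = (1/3)*10 = 10/3 ≈ 3.3333)
p(f) = 10/f (p(f) = 3*(10/(3*f)) = 10/f)
F(W, I) = W - 3*I (F(W, I) = I + (W - 4*I) = W - 3*I)
-F(-226, p((t - 6)*(1 - 3))) = -(-226 - 30/((1 - 6)*(1 - 3))) = -(-226 - 30/((-5*(-2)))) = -(-226 - 30/10) = -(-226 - 3*1) = -(-226 - 3) = -1*(-229) = 229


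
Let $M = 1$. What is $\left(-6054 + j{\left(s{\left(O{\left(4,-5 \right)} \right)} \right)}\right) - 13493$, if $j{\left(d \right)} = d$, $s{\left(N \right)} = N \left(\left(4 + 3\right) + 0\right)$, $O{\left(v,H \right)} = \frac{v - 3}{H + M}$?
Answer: $- \frac{78195}{4} \approx -19549.0$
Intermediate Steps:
$O{\left(v,H \right)} = \frac{-3 + v}{1 + H}$ ($O{\left(v,H \right)} = \frac{v - 3}{H + 1} = \frac{-3 + v}{1 + H}$)
$s{\left(N \right)} = 7 N$ ($s{\left(N \right)} = N \left(7 + 0\right) = N 7 = 7 N$)
$\left(-6054 + j{\left(s{\left(O{\left(4,-5 \right)} \right)} \right)}\right) - 13493 = \left(-6054 + 7 \frac{-3 + 4}{1 - 5}\right) - 13493 = \left(-6054 + 7 \frac{1}{-4} \cdot 1\right) + \left(-16819 + 3326\right) = \left(-6054 + 7 \left(\left(- \frac{1}{4}\right) 1\right)\right) - 13493 = \left(-6054 + 7 \left(- \frac{1}{4}\right)\right) - 13493 = \left(-6054 - \frac{7}{4}\right) - 13493 = - \frac{24223}{4} - 13493 = - \frac{78195}{4}$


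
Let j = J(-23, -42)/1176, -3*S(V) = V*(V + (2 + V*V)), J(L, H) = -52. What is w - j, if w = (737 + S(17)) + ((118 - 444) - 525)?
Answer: -546631/294 ≈ -1859.3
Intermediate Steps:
S(V) = -V*(2 + V + V²)/3 (S(V) = -V*(V + (2 + V*V))/3 = -V*(V + (2 + V²))/3 = -V*(2 + V + V²)/3)
j = -13/294 (j = -52/1176 = -52*1/1176 = -13/294 ≈ -0.044218)
w = -5578/3 (w = (737 - ⅓*17*(2 + 17 + 17²)) + ((118 - 444) - 525) = (737 - ⅓*17*(2 + 17 + 289)) + (-326 - 525) = (737 - ⅓*17*308) - 851 = (737 - 5236/3) - 851 = -3025/3 - 851 = -5578/3 ≈ -1859.3)
w - j = -5578/3 - 1*(-13/294) = -5578/3 + 13/294 = -546631/294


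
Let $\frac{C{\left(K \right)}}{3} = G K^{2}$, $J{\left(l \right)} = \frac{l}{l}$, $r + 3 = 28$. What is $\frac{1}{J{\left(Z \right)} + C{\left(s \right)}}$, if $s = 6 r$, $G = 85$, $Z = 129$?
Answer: $\frac{1}{5737501} \approx 1.7429 \cdot 10^{-7}$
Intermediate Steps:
$r = 25$ ($r = -3 + 28 = 25$)
$J{\left(l \right)} = 1$
$s = 150$ ($s = 6 \cdot 25 = 150$)
$C{\left(K \right)} = 255 K^{2}$ ($C{\left(K \right)} = 3 \cdot 85 K^{2} = 255 K^{2}$)
$\frac{1}{J{\left(Z \right)} + C{\left(s \right)}} = \frac{1}{1 + 255 \cdot 150^{2}} = \frac{1}{1 + 255 \cdot 22500} = \frac{1}{1 + 5737500} = \frac{1}{5737501}$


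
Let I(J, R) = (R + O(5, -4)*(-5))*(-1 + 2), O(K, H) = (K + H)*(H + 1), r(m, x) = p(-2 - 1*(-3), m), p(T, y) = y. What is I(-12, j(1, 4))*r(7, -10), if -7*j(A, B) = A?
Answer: 104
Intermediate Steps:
j(A, B) = -A/7
r(m, x) = m
O(K, H) = (1 + H)*(H + K) (O(K, H) = (H + K)*(1 + H) = (1 + H)*(H + K))
I(J, R) = 15 + R (I(J, R) = (R + (-4 + 5 + (-4)² - 4*5)*(-5))*(-1 + 2) = (R + (-4 + 5 + 16 - 20)*(-5))*1 = (R - 3*(-5))*1 = (R + 15)*1 = (15 + R)*1 = 15 + R)
I(-12, j(1, 4))*r(7, -10) = (15 - ⅐*1)*7 = (15 - ⅐)*7 = (104/7)*7 = 104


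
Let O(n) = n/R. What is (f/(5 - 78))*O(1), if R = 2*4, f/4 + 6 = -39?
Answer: 45/146 ≈ 0.30822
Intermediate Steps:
f = -180 (f = -24 + 4*(-39) = -24 - 156 = -180)
R = 8
O(n) = n/8
(f/(5 - 78))*O(1) = (-180/(5 - 78))*((⅛)*1) = (-180/(-73))*(⅛) = -1/73*(-180)*(⅛) = (180/73)*(⅛) = 45/146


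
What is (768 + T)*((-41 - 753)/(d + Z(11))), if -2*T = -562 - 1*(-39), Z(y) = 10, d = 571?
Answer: -817423/581 ≈ -1406.9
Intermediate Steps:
T = 523/2 (T = -(-562 - 1*(-39))/2 = -(-562 + 39)/2 = -½*(-523) = 523/2 ≈ 261.50)
(768 + T)*((-41 - 753)/(d + Z(11))) = (768 + 523/2)*((-41 - 753)/(571 + 10)) = 2059*(-794/581)/2 = 2059*(-794*1/581)/2 = (2059/2)*(-794/581) = -817423/581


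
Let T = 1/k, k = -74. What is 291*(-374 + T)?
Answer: -8054007/74 ≈ -1.0884e+5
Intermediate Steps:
T = -1/74 (T = 1/(-74) = -1/74 ≈ -0.013514)
291*(-374 + T) = 291*(-374 - 1/74) = 291*(-27677/74) = -8054007/74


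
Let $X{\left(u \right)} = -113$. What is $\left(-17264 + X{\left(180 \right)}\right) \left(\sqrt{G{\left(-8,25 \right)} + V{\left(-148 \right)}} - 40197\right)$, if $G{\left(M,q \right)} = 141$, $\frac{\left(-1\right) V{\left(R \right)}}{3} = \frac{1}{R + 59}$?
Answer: $698503269 - \frac{34754 \sqrt{279282}}{89} \approx 6.983 \cdot 10^{8}$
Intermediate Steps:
$V{\left(R \right)} = - \frac{3}{59 + R}$ ($V{\left(R \right)} = - \frac{3}{R + 59} = - \frac{3}{59 + R}$)
$\left(-17264 + X{\left(180 \right)}\right) \left(\sqrt{G{\left(-8,25 \right)} + V{\left(-148 \right)}} - 40197\right) = \left(-17264 - 113\right) \left(\sqrt{141 - \frac{3}{59 - 148}} - 40197\right) = - 17377 \left(\sqrt{141 - \frac{3}{-89}} - 40197\right) = - 17377 \left(\sqrt{141 - - \frac{3}{89}} - 40197\right) = - 17377 \left(\sqrt{141 + \frac{3}{89}} - 40197\right) = - 17377 \left(\sqrt{\frac{12552}{89}} - 40197\right) = - 17377 \left(\frac{2 \sqrt{279282}}{89} - 40197\right) = - 17377 \left(-40197 + \frac{2 \sqrt{279282}}{89}\right) = 698503269 - \frac{34754 \sqrt{279282}}{89}$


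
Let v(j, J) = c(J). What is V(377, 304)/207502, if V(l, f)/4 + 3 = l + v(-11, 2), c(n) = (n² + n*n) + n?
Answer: 768/103751 ≈ 0.0074023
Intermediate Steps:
c(n) = n + 2*n² (c(n) = (n² + n²) + n = 2*n² + n = n + 2*n²)
v(j, J) = J*(1 + 2*J)
V(l, f) = 28 + 4*l (V(l, f) = -12 + 4*(l + 2*(1 + 2*2)) = -12 + 4*(l + 2*(1 + 4)) = -12 + 4*(l + 2*5) = -12 + 4*(l + 10) = -12 + 4*(10 + l) = -12 + (40 + 4*l) = 28 + 4*l)
V(377, 304)/207502 = (28 + 4*377)/207502 = (28 + 1508)*(1/207502) = 1536*(1/207502) = 768/103751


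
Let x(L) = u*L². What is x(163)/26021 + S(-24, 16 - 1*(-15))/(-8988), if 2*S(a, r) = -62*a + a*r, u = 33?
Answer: 655899322/19489729 ≈ 33.654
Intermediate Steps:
x(L) = 33*L²
S(a, r) = -31*a + a*r/2 (S(a, r) = (-62*a + a*r)/2 = -31*a + a*r/2)
x(163)/26021 + S(-24, 16 - 1*(-15))/(-8988) = (33*163²)/26021 + ((½)*(-24)*(-62 + (16 - 1*(-15))))/(-8988) = (33*26569)*(1/26021) + ((½)*(-24)*(-62 + (16 + 15)))*(-1/8988) = 876777*(1/26021) + ((½)*(-24)*(-62 + 31))*(-1/8988) = 876777/26021 + ((½)*(-24)*(-31))*(-1/8988) = 876777/26021 + 372*(-1/8988) = 876777/26021 - 31/749 = 655899322/19489729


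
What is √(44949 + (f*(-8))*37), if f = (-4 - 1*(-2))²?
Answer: √43765 ≈ 209.20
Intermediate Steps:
f = 4 (f = (-4 + 2)² = (-2)² = 4)
√(44949 + (f*(-8))*37) = √(44949 + (4*(-8))*37) = √(44949 - 32*37) = √(44949 - 1184) = √43765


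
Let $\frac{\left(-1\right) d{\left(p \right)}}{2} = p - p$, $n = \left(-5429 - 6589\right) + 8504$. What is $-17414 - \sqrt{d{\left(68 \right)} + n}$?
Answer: $-17414 - i \sqrt{3514} \approx -17414.0 - 59.279 i$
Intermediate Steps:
$n = -3514$ ($n = -12018 + 8504 = -3514$)
$d{\left(p \right)} = 0$ ($d{\left(p \right)} = - 2 \left(p - p\right) = \left(-2\right) 0 = 0$)
$-17414 - \sqrt{d{\left(68 \right)} + n} = -17414 - \sqrt{0 - 3514} = -17414 - \sqrt{-3514} = -17414 - i \sqrt{3514}$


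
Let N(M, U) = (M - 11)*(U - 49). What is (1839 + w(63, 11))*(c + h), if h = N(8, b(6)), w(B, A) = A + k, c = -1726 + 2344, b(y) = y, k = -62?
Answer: 1335636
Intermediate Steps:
N(M, U) = (-49 + U)*(-11 + M) (N(M, U) = (-11 + M)*(-49 + U) = (-49 + U)*(-11 + M))
c = 618
w(B, A) = -62 + A (w(B, A) = A - 62 = -62 + A)
h = 129 (h = 539 - 49*8 - 11*6 + 8*6 = 539 - 392 - 66 + 48 = 129)
(1839 + w(63, 11))*(c + h) = (1839 + (-62 + 11))*(618 + 129) = (1839 - 51)*747 = 1788*747 = 1335636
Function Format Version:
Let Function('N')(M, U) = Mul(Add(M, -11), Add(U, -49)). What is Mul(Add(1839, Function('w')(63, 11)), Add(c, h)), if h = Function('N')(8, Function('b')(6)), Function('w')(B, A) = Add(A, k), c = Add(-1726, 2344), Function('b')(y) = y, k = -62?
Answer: 1335636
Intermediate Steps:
Function('N')(M, U) = Mul(Add(-49, U), Add(-11, M)) (Function('N')(M, U) = Mul(Add(-11, M), Add(-49, U)) = Mul(Add(-49, U), Add(-11, M)))
c = 618
Function('w')(B, A) = Add(-62, A) (Function('w')(B, A) = Add(A, -62) = Add(-62, A))
h = 129 (h = Add(539, Mul(-49, 8), Mul(-11, 6), Mul(8, 6)) = Add(539, -392, -66, 48) = 129)
Mul(Add(1839, Function('w')(63, 11)), Add(c, h)) = Mul(Add(1839, Add(-62, 11)), Add(618, 129)) = Mul(Add(1839, -51), 747) = Mul(1788, 747) = 1335636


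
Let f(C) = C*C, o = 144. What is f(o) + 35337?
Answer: 56073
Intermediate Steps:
f(C) = C**2
f(o) + 35337 = 144**2 + 35337 = 20736 + 35337 = 56073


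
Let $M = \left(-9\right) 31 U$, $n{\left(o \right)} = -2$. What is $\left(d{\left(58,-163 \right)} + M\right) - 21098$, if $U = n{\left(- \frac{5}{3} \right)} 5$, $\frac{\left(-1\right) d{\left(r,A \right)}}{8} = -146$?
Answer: $-17140$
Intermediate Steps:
$d{\left(r,A \right)} = 1168$ ($d{\left(r,A \right)} = \left(-8\right) \left(-146\right) = 1168$)
$U = -10$ ($U = \left(-2\right) 5 = -10$)
$M = 2790$ ($M = \left(-9\right) 31 \left(-10\right) = \left(-279\right) \left(-10\right) = 2790$)
$\left(d{\left(58,-163 \right)} + M\right) - 21098 = \left(1168 + 2790\right) - 21098 = 3958 - 21098 = -17140$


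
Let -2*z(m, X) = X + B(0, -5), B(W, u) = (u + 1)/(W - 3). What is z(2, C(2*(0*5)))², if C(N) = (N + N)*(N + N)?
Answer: 4/9 ≈ 0.44444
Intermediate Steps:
B(W, u) = (1 + u)/(-3 + W)
C(N) = 4*N² (C(N) = (2*N)*(2*N) = 4*N²)
z(m, X) = -⅔ - X/2 (z(m, X) = -(X + (1 - 5)/(-3 + 0))/2 = -(X - 4/(-3))/2 = -(X - ⅓*(-4))/2 = -(X + 4/3)/2 = -(4/3 + X)/2 = -⅔ - X/2)
z(2, C(2*(0*5)))² = (-⅔ - 2*(2*(0*5))²)² = (-⅔ - 2*(2*0)²)² = (-⅔ - 2*0²)² = (-⅔ - 2*0)² = (-⅔ - ½*0)² = (-⅔ + 0)² = (-⅔)² = 4/9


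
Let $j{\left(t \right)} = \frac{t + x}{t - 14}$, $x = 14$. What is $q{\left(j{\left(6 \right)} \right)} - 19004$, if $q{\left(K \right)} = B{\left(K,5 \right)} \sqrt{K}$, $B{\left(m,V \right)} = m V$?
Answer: $-19004 - \frac{25 i \sqrt{10}}{4} \approx -19004.0 - 19.764 i$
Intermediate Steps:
$B{\left(m,V \right)} = V m$
$j{\left(t \right)} = \frac{14 + t}{-14 + t}$ ($j{\left(t \right)} = \frac{t + 14}{t - 14} = \frac{14 + t}{-14 + t}$)
$q{\left(K \right)} = 5 K^{\frac{3}{2}}$ ($q{\left(K \right)} = 5 K \sqrt{K} = 5 K^{\frac{3}{2}}$)
$q{\left(j{\left(6 \right)} \right)} - 19004 = 5 \left(\frac{14 + 6}{-14 + 6}\right)^{\frac{3}{2}} - 19004 = 5 \left(\frac{1}{-8} \cdot 20\right)^{\frac{3}{2}} - 19004 = 5 \left(\left(- \frac{1}{8}\right) 20\right)^{\frac{3}{2}} - 19004 = 5 \left(- \frac{5}{2}\right)^{\frac{3}{2}} - 19004 = 5 \left(- \frac{5 i \sqrt{10}}{4}\right) - 19004 = - \frac{25 i \sqrt{10}}{4} - 19004 = -19004 - \frac{25 i \sqrt{10}}{4}$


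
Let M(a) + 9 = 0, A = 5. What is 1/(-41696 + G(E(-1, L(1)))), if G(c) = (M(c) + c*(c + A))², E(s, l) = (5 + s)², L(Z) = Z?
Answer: 1/65233 ≈ 1.5330e-5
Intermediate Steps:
M(a) = -9 (M(a) = -9 + 0 = -9)
G(c) = (-9 + c*(5 + c))² (G(c) = (-9 + c*(c + 5))² = (-9 + c*(5 + c))²)
1/(-41696 + G(E(-1, L(1)))) = 1/(-41696 + (-9 + ((5 - 1)²)² + 5*(5 - 1)²)²) = 1/(-41696 + (-9 + (4²)² + 5*4²)²) = 1/(-41696 + (-9 + 16² + 5*16)²) = 1/(-41696 + (-9 + 256 + 80)²) = 1/(-41696 + 327²) = 1/(-41696 + 106929) = 1/65233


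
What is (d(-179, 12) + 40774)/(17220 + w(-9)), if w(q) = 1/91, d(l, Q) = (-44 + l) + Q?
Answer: 3691233/1567021 ≈ 2.3556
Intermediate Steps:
d(l, Q) = -44 + Q + l
w(q) = 1/91
(d(-179, 12) + 40774)/(17220 + w(-9)) = ((-44 + 12 - 179) + 40774)/(17220 + 1/91) = (-211 + 40774)/(1567021/91) = 40563*(91/1567021) = 3691233/1567021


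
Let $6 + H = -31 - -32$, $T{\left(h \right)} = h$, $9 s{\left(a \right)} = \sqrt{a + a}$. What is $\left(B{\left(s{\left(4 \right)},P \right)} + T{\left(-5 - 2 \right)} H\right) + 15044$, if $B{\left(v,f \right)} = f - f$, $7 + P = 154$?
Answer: $15079$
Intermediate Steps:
$s{\left(a \right)} = \frac{\sqrt{2} \sqrt{a}}{9}$ ($s{\left(a \right)} = \frac{\sqrt{a + a}}{9} = \frac{\sqrt{2 a}}{9} = \frac{\sqrt{2} \sqrt{a}}{9}$)
$P = 147$ ($P = -7 + 154 = 147$)
$B{\left(v,f \right)} = 0$
$H = -5$ ($H = -6 - -1 = -6 + \left(-31 + 32\right) = -6 + 1 = -5$)
$\left(B{\left(s{\left(4 \right)},P \right)} + T{\left(-5 - 2 \right)} H\right) + 15044 = \left(0 + \left(-5 - 2\right) \left(-5\right)\right) + 15044 = \left(0 - -35\right) + 15044 = \left(0 + 35\right) + 15044 = 35 + 15044 = 15079$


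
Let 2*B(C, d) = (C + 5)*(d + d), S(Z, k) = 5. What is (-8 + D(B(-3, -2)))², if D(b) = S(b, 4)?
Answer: 9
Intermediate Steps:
B(C, d) = d*(5 + C) (B(C, d) = ((C + 5)*(d + d))/2 = ((5 + C)*(2*d))/2 = (2*d*(5 + C))/2 = d*(5 + C))
D(b) = 5
(-8 + D(B(-3, -2)))² = (-8 + 5)² = (-3)² = 9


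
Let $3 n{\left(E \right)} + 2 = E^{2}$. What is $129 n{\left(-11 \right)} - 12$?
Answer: $5105$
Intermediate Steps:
$n{\left(E \right)} = - \frac{2}{3} + \frac{E^{2}}{3}$
$129 n{\left(-11 \right)} - 12 = 129 \left(- \frac{2}{3} + \frac{\left(-11\right)^{2}}{3}\right) - 12 = 129 \left(- \frac{2}{3} + \frac{1}{3} \cdot 121\right) - 12 = 129 \left(- \frac{2}{3} + \frac{121}{3}\right) - 12 = 129 \cdot \frac{119}{3} - 12 = 5117 - 12 = 5105$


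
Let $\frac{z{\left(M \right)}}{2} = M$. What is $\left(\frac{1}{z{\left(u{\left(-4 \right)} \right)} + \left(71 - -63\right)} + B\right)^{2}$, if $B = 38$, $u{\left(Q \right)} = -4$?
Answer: $\frac{22934521}{15876} \approx 1444.6$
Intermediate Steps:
$z{\left(M \right)} = 2 M$
$\left(\frac{1}{z{\left(u{\left(-4 \right)} \right)} + \left(71 - -63\right)} + B\right)^{2} = \left(\frac{1}{2 \left(-4\right) + \left(71 - -63\right)} + 38\right)^{2} = \left(\frac{1}{-8 + \left(71 + 63\right)} + 38\right)^{2} = \left(\frac{1}{-8 + 134} + 38\right)^{2} = \left(\frac{1}{126} + 38\right)^{2} = \left(\frac{4789}{126}\right)^{2} = \frac{22934521}{15876}$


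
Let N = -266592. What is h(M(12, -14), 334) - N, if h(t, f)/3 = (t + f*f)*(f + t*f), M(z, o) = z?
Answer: 1453551360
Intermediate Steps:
h(t, f) = 3*(f + f*t)*(t + f²) (h(t, f) = 3*((t + f*f)*(f + t*f)) = 3*((t + f²)*(f + f*t)) = 3*((f + f*t)*(t + f²)) = 3*(f + f*t)*(t + f²))
h(M(12, -14), 334) - N = 3*334*(12 + 334² + 12² + 12*334²) - 1*(-266592) = 3*334*(12 + 111556 + 144 + 12*111556) + 266592 = 3*334*(12 + 111556 + 144 + 1338672) + 266592 = 3*334*1450384 + 266592 = 1453284768 + 266592 = 1453551360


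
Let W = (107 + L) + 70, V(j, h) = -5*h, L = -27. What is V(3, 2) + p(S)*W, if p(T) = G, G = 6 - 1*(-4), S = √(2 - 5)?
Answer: 1490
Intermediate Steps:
S = I*√3 (S = √(-3) = I*√3 ≈ 1.732*I)
G = 10 (G = 6 + 4 = 10)
W = 150 (W = (107 - 27) + 70 = 80 + 70 = 150)
p(T) = 10
V(3, 2) + p(S)*W = -5*2 + 10*150 = -10 + 1500 = 1490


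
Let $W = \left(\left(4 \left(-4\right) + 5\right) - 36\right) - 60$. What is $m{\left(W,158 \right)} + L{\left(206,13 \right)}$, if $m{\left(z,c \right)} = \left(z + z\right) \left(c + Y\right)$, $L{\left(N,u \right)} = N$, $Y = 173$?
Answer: $-70628$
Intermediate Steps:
$W = -107$ ($W = \left(\left(-16 + 5\right) - 36\right) - 60 = \left(-11 - 36\right) - 60 = -47 - 60 = -107$)
$m{\left(z,c \right)} = 2 z \left(173 + c\right)$ ($m{\left(z,c \right)} = \left(z + z\right) \left(c + 173\right) = 2 z \left(173 + c\right)$)
$m{\left(W,158 \right)} + L{\left(206,13 \right)} = 2 \left(-107\right) \left(173 + 158\right) + 206 = 2 \left(-107\right) 331 + 206 = -70834 + 206 = -70628$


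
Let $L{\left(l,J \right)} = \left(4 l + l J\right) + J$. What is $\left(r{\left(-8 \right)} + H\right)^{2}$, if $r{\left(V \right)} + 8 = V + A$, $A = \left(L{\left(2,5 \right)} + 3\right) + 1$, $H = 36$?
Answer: $2209$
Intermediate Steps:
$L{\left(l,J \right)} = J + 4 l + J l$ ($L{\left(l,J \right)} = \left(4 l + J l\right) + J = J + 4 l + J l$)
$A = 27$ ($A = \left(\left(5 + 4 \cdot 2 + 5 \cdot 2\right) + 3\right) + 1 = \left(\left(5 + 8 + 10\right) + 3\right) + 1 = \left(23 + 3\right) + 1 = 26 + 1 = 27$)
$r{\left(V \right)} = 19 + V$ ($r{\left(V \right)} = -8 + \left(V + 27\right) = -8 + \left(27 + V\right) = 19 + V$)
$\left(r{\left(-8 \right)} + H\right)^{2} = \left(\left(19 - 8\right) + 36\right)^{2} = \left(11 + 36\right)^{2} = 47^{2} = 2209$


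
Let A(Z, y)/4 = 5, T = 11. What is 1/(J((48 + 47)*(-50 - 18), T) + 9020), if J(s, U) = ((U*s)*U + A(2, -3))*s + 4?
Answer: 1/5049403424 ≈ 1.9804e-10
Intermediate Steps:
A(Z, y) = 20 (A(Z, y) = 4*5 = 20)
J(s, U) = 4 + s*(20 + s*U**2) (J(s, U) = ((U*s)*U + 20)*s + 4 = (s*U**2 + 20)*s + 4 = (20 + s*U**2)*s + 4 = s*(20 + s*U**2) + 4 = 4 + s*(20 + s*U**2))
1/(J((48 + 47)*(-50 - 18), T) + 9020) = 1/((4 + 20*((48 + 47)*(-50 - 18)) + 11**2*((48 + 47)*(-50 - 18))**2) + 9020) = 1/((4 + 20*(95*(-68)) + 121*(95*(-68))**2) + 9020) = 1/((4 + 20*(-6460) + 121*(-6460)**2) + 9020) = 1/((4 - 129200 + 121*41731600) + 9020) = 1/((4 - 129200 + 5049523600) + 9020) = 1/(5049394404 + 9020) = 1/5049403424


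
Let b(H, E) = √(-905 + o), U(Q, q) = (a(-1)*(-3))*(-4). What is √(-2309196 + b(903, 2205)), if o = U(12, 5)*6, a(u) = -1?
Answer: √(-2309196 + I*√977) ≈ 0.01 + 1519.6*I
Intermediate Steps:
U(Q, q) = -12 (U(Q, q) = -1*(-3)*(-4) = 3*(-4) = -12)
o = -72 (o = -12*6 = -72)
b(H, E) = I*√977 (b(H, E) = √(-905 - 72) = √(-977) = I*√977)
√(-2309196 + b(903, 2205)) = √(-2309196 + I*√977)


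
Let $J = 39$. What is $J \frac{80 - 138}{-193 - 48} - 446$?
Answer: $- \frac{105224}{241} \approx -436.61$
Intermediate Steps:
$J \frac{80 - 138}{-193 - 48} - 446 = 39 \frac{80 - 138}{-193 - 48} - 446 = 39 \left(- \frac{58}{-241}\right) - 446 = 39 \left(\left(-58\right) \left(- \frac{1}{241}\right)\right) - 446 = 39 \cdot \frac{58}{241} - 446 = \frac{2262}{241} - 446 = - \frac{105224}{241}$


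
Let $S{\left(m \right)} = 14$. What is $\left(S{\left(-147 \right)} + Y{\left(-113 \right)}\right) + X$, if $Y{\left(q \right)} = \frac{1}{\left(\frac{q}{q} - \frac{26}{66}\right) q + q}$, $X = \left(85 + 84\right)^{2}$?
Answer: $\frac{171135642}{5989} \approx 28575.0$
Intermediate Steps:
$X = 28561$ ($X = 169^{2} = 28561$)
$Y{\left(q \right)} = \frac{33}{53 q}$ ($Y{\left(q \right)} = \frac{1}{\left(1 - \frac{13}{33}\right) q + q} = \frac{1}{\frac{20 q}{33} + q} = \frac{1}{\frac{53}{33} q} = \frac{33}{53 q}$)
$\left(S{\left(-147 \right)} + Y{\left(-113 \right)}\right) + X = \left(14 + \frac{33}{53 \left(-113\right)}\right) + 28561 = \left(14 + \frac{33}{53} \left(- \frac{1}{113}\right)\right) + 28561 = \left(14 - \frac{33}{5989}\right) + 28561 = \frac{83813}{5989} + 28561 = \frac{171135642}{5989}$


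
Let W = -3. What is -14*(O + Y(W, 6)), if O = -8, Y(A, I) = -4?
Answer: 168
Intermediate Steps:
-14*(O + Y(W, 6)) = -14*(-8 - 4) = -14*(-12) = 168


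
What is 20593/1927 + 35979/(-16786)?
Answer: 276342565/32346622 ≈ 8.5432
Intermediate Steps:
20593/1927 + 35979/(-16786) = 20593*(1/1927) + 35979*(-1/16786) = 20593/1927 - 35979/16786 = 276342565/32346622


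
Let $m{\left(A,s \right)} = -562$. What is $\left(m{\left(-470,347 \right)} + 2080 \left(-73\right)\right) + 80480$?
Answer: $-71922$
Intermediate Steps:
$\left(m{\left(-470,347 \right)} + 2080 \left(-73\right)\right) + 80480 = \left(-562 + 2080 \left(-73\right)\right) + 80480 = \left(-562 - 151840\right) + 80480 = -152402 + 80480 = -71922$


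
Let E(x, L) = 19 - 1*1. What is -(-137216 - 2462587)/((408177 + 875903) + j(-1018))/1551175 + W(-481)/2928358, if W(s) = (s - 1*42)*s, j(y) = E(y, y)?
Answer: 125271517559798231/1458220315023805925 ≈ 0.085907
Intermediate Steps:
E(x, L) = 18 (E(x, L) = 19 - 1 = 18)
j(y) = 18
W(s) = s*(-42 + s) (W(s) = (s - 42)*s = (-42 + s)*s = s*(-42 + s))
-(-137216 - 2462587)/((408177 + 875903) + j(-1018))/1551175 + W(-481)/2928358 = -(-137216 - 2462587)/((408177 + 875903) + 18)/1551175 - 481*(-42 - 481)/2928358 = -(-2599803)/(1284080 + 18)*(1/1551175) - 481*(-523)*(1/2928358) = -(-2599803)/1284098*(1/1551175) + 251563*(1/2928358) = -(-2599803)/1284098*(1/1551175) + 251563/2928358 = -1*(-2599803/1284098)*(1/1551175) + 251563/2928358 = (2599803/1284098)*(1/1551175) + 251563/2928358 = 2599803/1991860715150 + 251563/2928358 = 125271517559798231/1458220315023805925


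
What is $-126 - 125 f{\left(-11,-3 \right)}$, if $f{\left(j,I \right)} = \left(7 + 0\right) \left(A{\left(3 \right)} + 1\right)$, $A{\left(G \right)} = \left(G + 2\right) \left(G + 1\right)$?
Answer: $-18501$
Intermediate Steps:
$A{\left(G \right)} = \left(1 + G\right) \left(2 + G\right)$ ($A{\left(G \right)} = \left(2 + G\right) \left(1 + G\right) = \left(1 + G\right) \left(2 + G\right)$)
$f{\left(j,I \right)} = 147$ ($f{\left(j,I \right)} = \left(7 + 0\right) \left(\left(2 + 3^{2} + 3 \cdot 3\right) + 1\right) = 7 \left(\left(2 + 9 + 9\right) + 1\right) = 7 \left(20 + 1\right) = 7 \cdot 21 = 147$)
$-126 - 125 f{\left(-11,-3 \right)} = -126 - 18375 = -18501$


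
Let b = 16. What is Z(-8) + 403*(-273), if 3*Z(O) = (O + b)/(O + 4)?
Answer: -330059/3 ≈ -1.1002e+5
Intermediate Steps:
Z(O) = (16 + O)/(3*(4 + O)) (Z(O) = ((O + 16)/(O + 4))/3 = ((16 + O)/(4 + O))/3 = (16 + O)/(3*(4 + O)))
Z(-8) + 403*(-273) = (16 - 8)/(3*(4 - 8)) + 403*(-273) = (1/3)*8/(-4) - 110019 = (1/3)*(-1/4)*8 - 110019 = -2/3 - 110019 = -330059/3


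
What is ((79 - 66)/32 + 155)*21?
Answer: 104433/32 ≈ 3263.5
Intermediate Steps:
((79 - 66)/32 + 155)*21 = (13*(1/32) + 155)*21 = (13/32 + 155)*21 = (4973/32)*21 = 104433/32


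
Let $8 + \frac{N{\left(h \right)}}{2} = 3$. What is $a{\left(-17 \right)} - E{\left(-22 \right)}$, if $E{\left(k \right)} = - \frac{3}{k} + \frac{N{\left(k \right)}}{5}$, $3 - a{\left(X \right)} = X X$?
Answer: $- \frac{6251}{22} \approx -284.14$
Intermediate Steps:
$a{\left(X \right)} = 3 - X^{2}$ ($a{\left(X \right)} = 3 - X X = 3 - X^{2}$)
$N{\left(h \right)} = -10$ ($N{\left(h \right)} = -16 + 2 \cdot 3 = -16 + 6 = -10$)
$E{\left(k \right)} = -2 - \frac{3}{k}$ ($E{\left(k \right)} = - \frac{3}{k} - \frac{10}{5} = - \frac{3}{k} - 2 = -2 - \frac{3}{k}$)
$a{\left(-17 \right)} - E{\left(-22 \right)} = \left(3 - \left(-17\right)^{2}\right) - \left(-2 - \frac{3}{-22}\right) = \left(3 - 289\right) - \left(-2 - - \frac{3}{22}\right) = \left(3 - 289\right) - \left(-2 + \frac{3}{22}\right) = -286 - - \frac{41}{22} = -286 + \frac{41}{22} = - \frac{6251}{22}$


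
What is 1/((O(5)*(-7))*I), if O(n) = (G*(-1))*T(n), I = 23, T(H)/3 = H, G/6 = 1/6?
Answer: 1/2415 ≈ 0.00041408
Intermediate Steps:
G = 1 (G = 6/6 = 6*(⅙) = 1)
T(H) = 3*H
O(n) = -3*n (O(n) = (1*(-1))*(3*n) = -3*n)
1/((O(5)*(-7))*I) = 1/((-3*5*(-7))*23) = 1/(-15*(-7)*23) = 1/(105*23) = 1/2415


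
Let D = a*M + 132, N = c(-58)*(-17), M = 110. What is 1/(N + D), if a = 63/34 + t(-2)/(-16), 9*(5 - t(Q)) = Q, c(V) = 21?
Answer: -1224/69865 ≈ -0.017520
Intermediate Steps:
t(Q) = 5 - Q/9
a = 3737/2448 (a = 63/34 + (5 - ⅑*(-2))/(-16) = 63*(1/34) + (5 + 2/9)*(-1/16) = 63/34 + (47/9)*(-1/16) = 63/34 - 47/144 = 3737/2448 ≈ 1.5266)
N = -357 (N = 21*(-17) = -357)
D = 367103/1224 (D = (3737/2448)*110 + 132 = 205535/1224 + 132 = 367103/1224 ≈ 299.92)
1/(N + D) = 1/(-357 + 367103/1224) = 1/(-69865/1224) = -1224/69865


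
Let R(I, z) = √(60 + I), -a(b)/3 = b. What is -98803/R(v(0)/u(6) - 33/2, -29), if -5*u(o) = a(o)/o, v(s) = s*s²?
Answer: -3407*√174/3 ≈ -14980.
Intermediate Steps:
a(b) = -3*b
v(s) = s³
u(o) = ⅗ (u(o) = -(-3*o)/(5*o) = -⅕*(-3) = ⅗)
-98803/R(v(0)/u(6) - 33/2, -29) = -98803/√(60 + (0³/(⅗) - 33/2)) = -98803/√(60 + (0*(5/3) - 33*½)) = -98803/√(60 + (0 - 33/2)) = -98803/√(60 - 33/2) = -98803*√174/87 = -3407*√174/3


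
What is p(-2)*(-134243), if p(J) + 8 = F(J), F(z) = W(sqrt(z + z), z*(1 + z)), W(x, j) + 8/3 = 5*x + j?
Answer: 3490318/3 - 1342430*I ≈ 1.1634e+6 - 1.3424e+6*I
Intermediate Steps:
W(x, j) = -8/3 + j + 5*x (W(x, j) = -8/3 + (5*x + j) = -8/3 + (j + 5*x) = -8/3 + j + 5*x)
F(z) = -8/3 + z*(1 + z) + 5*sqrt(2)*sqrt(z) (F(z) = -8/3 + z*(1 + z) + 5*sqrt(z + z) = -8/3 + z*(1 + z) + 5*sqrt(2*z) = -8/3 + z*(1 + z) + 5*(sqrt(2)*sqrt(z)) = -8/3 + z*(1 + z) + 5*sqrt(2)*sqrt(z))
p(J) = -32/3 + J + J**2 + 5*sqrt(2)*sqrt(J) (p(J) = -8 + (-8/3 + J + J**2 + 5*sqrt(2)*sqrt(J)) = -32/3 + J + J**2 + 5*sqrt(2)*sqrt(J))
p(-2)*(-134243) = (-32/3 - 2 + (-2)**2 + 5*sqrt(2)*sqrt(-2))*(-134243) = (-32/3 - 2 + 4 + 5*sqrt(2)*(I*sqrt(2)))*(-134243) = (-32/3 - 2 + 4 + 10*I)*(-134243) = (-26/3 + 10*I)*(-134243) = 3490318/3 - 1342430*I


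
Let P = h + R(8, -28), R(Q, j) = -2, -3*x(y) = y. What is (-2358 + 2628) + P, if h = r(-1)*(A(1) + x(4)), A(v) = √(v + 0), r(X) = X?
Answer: 805/3 ≈ 268.33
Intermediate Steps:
x(y) = -y/3
A(v) = √v
h = ⅓ (h = -(√1 - ⅓*4) = -(1 - 4/3) = -1*(-⅓) = ⅓ ≈ 0.33333)
P = -5/3 (P = ⅓ - 2 = -5/3 ≈ -1.6667)
(-2358 + 2628) + P = (-2358 + 2628) - 5/3 = 270 - 5/3 = 805/3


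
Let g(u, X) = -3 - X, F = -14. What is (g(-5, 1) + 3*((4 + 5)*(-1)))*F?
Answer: 434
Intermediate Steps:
(g(-5, 1) + 3*((4 + 5)*(-1)))*F = ((-3 - 1*1) + 3*((4 + 5)*(-1)))*(-14) = ((-3 - 1) + 3*(9*(-1)))*(-14) = (-4 + 3*(-9))*(-14) = (-4 - 27)*(-14) = -31*(-14) = 434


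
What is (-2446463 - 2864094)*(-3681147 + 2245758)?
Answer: 7622715101673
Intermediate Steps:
(-2446463 - 2864094)*(-3681147 + 2245758) = -5310557*(-1435389) = 7622715101673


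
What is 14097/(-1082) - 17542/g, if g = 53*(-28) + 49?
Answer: -178393/221810 ≈ -0.80426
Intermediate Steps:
g = -1435 (g = -1484 + 49 = -1435)
14097/(-1082) - 17542/g = 14097/(-1082) - 17542/(-1435) = 14097*(-1/1082) - 17542*(-1/1435) = -14097/1082 + 2506/205 = -178393/221810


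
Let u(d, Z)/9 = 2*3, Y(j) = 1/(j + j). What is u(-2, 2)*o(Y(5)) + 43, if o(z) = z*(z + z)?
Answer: 1102/25 ≈ 44.080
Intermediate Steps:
Y(j) = 1/(2*j)
u(d, Z) = 54 (u(d, Z) = 9*(2*3) = 9*6 = 54)
o(z) = 2*z² (o(z) = z*(2*z) = 2*z²)
u(-2, 2)*o(Y(5)) + 43 = 54*(2*((½)/5)²) + 43 = 54*(2*((½)*(⅕))²) + 43 = 54*(2*(⅒)²) + 43 = 54*(2*(1/100)) + 43 = 54*(1/50) + 43 = 27/25 + 43 = 1102/25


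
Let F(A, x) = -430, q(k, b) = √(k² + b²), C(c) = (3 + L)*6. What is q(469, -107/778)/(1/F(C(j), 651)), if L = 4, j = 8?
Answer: -215*√133138885373/389 ≈ -2.0167e+5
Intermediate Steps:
C(c) = 42 (C(c) = (3 + 4)*6 = 7*6 = 42)
q(k, b) = √(b² + k²)
q(469, -107/778)/(1/F(C(j), 651)) = √((-107/778)² + 469²)/(1/(-430)) = √((-107*1/778)² + 219961)/(-1/430) = √((-107/778)² + 219961)*(-430) = √(11449/605284 + 219961)*(-430) = √(133138885373/605284)*(-430) = (√133138885373/778)*(-430) = -215*√133138885373/389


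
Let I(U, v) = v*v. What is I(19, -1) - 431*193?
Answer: -83182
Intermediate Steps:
I(U, v) = v²
I(19, -1) - 431*193 = (-1)² - 431*193 = 1 - 83183 = -83182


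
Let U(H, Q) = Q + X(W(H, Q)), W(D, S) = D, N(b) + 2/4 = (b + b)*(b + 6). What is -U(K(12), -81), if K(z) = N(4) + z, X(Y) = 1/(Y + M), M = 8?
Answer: 16117/199 ≈ 80.990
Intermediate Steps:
N(b) = -½ + 2*b*(6 + b) (N(b) = -½ + (b + b)*(b + 6) = -½ + (2*b)*(6 + b) = -½ + 2*b*(6 + b))
X(Y) = 1/(8 + Y) (X(Y) = 1/(Y + 8) = 1/(8 + Y))
K(z) = 159/2 + z (K(z) = (-½ + 2*4² + 12*4) + z = (-½ + 2*16 + 48) + z = (-½ + 32 + 48) + z = 159/2 + z)
U(H, Q) = Q + 1/(8 + H)
-U(K(12), -81) = -(1 - 81*(8 + (159/2 + 12)))/(8 + (159/2 + 12)) = -(1 - 81*(8 + 183/2))/(8 + 183/2) = -(1 - 81*199/2)/199/2 = -2*(1 - 16119/2)/199 = -2*(-16117)/(199*2) = -1*(-16117/199) = 16117/199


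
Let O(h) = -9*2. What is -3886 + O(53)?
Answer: -3904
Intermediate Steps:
O(h) = -18
-3886 + O(53) = -3886 - 18 = -3904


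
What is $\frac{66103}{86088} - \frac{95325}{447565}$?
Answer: $\frac{4275810119}{7705995144} \approx 0.55487$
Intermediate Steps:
$\frac{66103}{86088} - \frac{95325}{447565} = 66103 \cdot \frac{1}{86088} - \frac{19065}{89513} = \frac{66103}{86088} - \frac{19065}{89513} = \frac{4275810119}{7705995144}$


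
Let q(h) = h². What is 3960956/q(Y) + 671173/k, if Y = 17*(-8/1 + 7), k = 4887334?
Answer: 19358708900301/1412439526 ≈ 13706.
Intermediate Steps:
Y = -17 (Y = 17*(-8*1 + 7) = 17*(-8 + 7) = 17*(-1) = -17)
3960956/q(Y) + 671173/k = 3960956/((-17)²) + 671173/4887334 = 3960956/289 + 671173*(1/4887334) = 3960956*(1/289) + 671173/4887334 = 3960956/289 + 671173/4887334 = 19358708900301/1412439526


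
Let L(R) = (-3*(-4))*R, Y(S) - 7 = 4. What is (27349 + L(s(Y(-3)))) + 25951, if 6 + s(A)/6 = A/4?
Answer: 53066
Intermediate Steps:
Y(S) = 11 (Y(S) = 7 + 4 = 11)
s(A) = -36 + 3*A/2 (s(A) = -36 + 6*(A/4) = -36 + 3*A/2)
L(R) = 12*R
(27349 + L(s(Y(-3)))) + 25951 = (27349 + 12*(-36 + (3/2)*11)) + 25951 = (27349 + 12*(-36 + 33/2)) + 25951 = (27349 + 12*(-39/2)) + 25951 = (27349 - 234) + 25951 = 27115 + 25951 = 53066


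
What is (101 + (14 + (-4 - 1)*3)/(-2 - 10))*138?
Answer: 27899/2 ≈ 13950.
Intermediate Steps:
(101 + (14 + (-4 - 1)*3)/(-2 - 10))*138 = (101 + (14 - 5*3)/(-12))*138 = (101 + (14 - 15)*(-1/12))*138 = (101 - 1*(-1/12))*138 = (101 + 1/12)*138 = (1213/12)*138 = 27899/2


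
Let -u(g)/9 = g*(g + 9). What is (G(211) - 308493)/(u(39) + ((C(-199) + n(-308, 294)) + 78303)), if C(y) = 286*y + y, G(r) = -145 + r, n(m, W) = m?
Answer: -308427/4034 ≈ -76.457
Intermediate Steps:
C(y) = 287*y
u(g) = -9*g*(9 + g) (u(g) = -9*g*(g + 9) = -9*g*(9 + g))
(G(211) - 308493)/(u(39) + ((C(-199) + n(-308, 294)) + 78303)) = ((-145 + 211) - 308493)/(-9*39*(9 + 39) + ((287*(-199) - 308) + 78303)) = (66 - 308493)/(-9*39*48 + ((-57113 - 308) + 78303)) = -308427/(-16848 + (-57421 + 78303)) = -308427/(-16848 + 20882) = -308427/4034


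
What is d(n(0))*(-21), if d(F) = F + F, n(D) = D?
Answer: 0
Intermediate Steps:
d(F) = 2*F
d(n(0))*(-21) = (2*0)*(-21) = 0*(-21) = 0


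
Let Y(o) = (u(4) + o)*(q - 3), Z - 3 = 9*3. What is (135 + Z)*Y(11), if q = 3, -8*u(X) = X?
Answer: 0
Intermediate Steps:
Z = 30 (Z = 3 + 9*3 = 3 + 27 = 30)
u(X) = -X/8
Y(o) = 0 (Y(o) = (-⅛*4 + o)*(3 - 3) = (-½ + o)*0 = 0)
(135 + Z)*Y(11) = (135 + 30)*0 = 165*0 = 0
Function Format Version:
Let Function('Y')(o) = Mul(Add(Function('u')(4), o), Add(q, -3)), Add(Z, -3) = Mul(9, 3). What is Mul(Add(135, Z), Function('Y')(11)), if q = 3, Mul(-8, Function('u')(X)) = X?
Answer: 0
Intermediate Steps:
Z = 30 (Z = Add(3, Mul(9, 3)) = Add(3, 27) = 30)
Function('u')(X) = Mul(Rational(-1, 8), X)
Function('Y')(o) = 0 (Function('Y')(o) = Mul(Add(Mul(Rational(-1, 8), 4), o), Add(3, -3)) = Mul(Add(Rational(-1, 2), o), 0) = 0)
Mul(Add(135, Z), Function('Y')(11)) = Mul(Add(135, 30), 0) = Mul(165, 0) = 0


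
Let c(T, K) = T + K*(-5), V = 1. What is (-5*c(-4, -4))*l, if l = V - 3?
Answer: 160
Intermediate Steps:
c(T, K) = T - 5*K
l = -2 (l = 1 - 3 = -2)
(-5*c(-4, -4))*l = -5*(-4 - 5*(-4))*(-2) = -5*(-4 + 20)*(-2) = -5*16*(-2) = -80*(-2) = 160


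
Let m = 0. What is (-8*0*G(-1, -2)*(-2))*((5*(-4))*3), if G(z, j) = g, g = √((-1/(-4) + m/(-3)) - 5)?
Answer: 0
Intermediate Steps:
g = I*√19/2 (g = √((-1/(-4) + 0/(-3)) - 5) = √((-1*(-¼) + 0*(-⅓)) - 5) = √((¼ + 0) - 5) = √(¼ - 5) = √(-19/4) = I*√19/2 ≈ 2.1795*I)
G(z, j) = I*√19/2
(-8*0*G(-1, -2)*(-2))*((5*(-4))*3) = (-8*0*(I*√19/2)*(-2))*((5*(-4))*3) = (-0*(-2))*(-20*3) = -8*0*(-60) = 0*(-60) = 0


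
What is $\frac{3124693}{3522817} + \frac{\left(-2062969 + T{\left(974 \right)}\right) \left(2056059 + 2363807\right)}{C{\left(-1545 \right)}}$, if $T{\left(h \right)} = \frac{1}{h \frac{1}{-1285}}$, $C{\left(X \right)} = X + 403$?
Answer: $\frac{15643038966700647678473}{1959228765818} \approx 7.9843 \cdot 10^{9}$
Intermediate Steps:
$C{\left(X \right)} = 403 + X$
$T{\left(h \right)} = - \frac{1285}{h}$ ($T{\left(h \right)} = \frac{1}{h \left(- \frac{1}{1285}\right)} = \frac{1}{\left(- \frac{1}{1285}\right) h} = - \frac{1285}{h}$)
$\frac{3124693}{3522817} + \frac{\left(-2062969 + T{\left(974 \right)}\right) \left(2056059 + 2363807\right)}{C{\left(-1545 \right)}} = \frac{3124693}{3522817} + \frac{\left(-2062969 - \frac{1285}{974}\right) \left(2056059 + 2363807\right)}{403 - 1545} = 3124693 \cdot \frac{1}{3522817} + \frac{\left(-2062969 - \frac{1285}{974}\right) 4419866}{-1142} = \frac{3124693}{3522817} + \left(-2062969 - \frac{1285}{974}\right) 4419866 \left(- \frac{1}{1142}\right) = \frac{3124693}{3522817} + \left(- \frac{2009333091}{974}\right) 4419866 \left(- \frac{1}{1142}\right) = \frac{3124693}{3522817} - - \frac{4440491505792903}{556154} = \frac{3124693}{3522817} + \frac{4440491505792903}{556154} = \frac{15643038966700647678473}{1959228765818}$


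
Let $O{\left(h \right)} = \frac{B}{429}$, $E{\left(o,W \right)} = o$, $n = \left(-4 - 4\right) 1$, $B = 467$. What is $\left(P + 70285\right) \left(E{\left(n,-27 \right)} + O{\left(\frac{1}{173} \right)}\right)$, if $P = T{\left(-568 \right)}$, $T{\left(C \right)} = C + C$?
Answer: $- \frac{205026785}{429} \approx -4.7792 \cdot 10^{5}$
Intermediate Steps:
$T{\left(C \right)} = 2 C$
$n = -8$ ($n = \left(-8\right) 1 = -8$)
$P = -1136$ ($P = 2 \left(-568\right) = -1136$)
$O{\left(h \right)} = \frac{467}{429}$
$\left(P + 70285\right) \left(E{\left(n,-27 \right)} + O{\left(\frac{1}{173} \right)}\right) = \left(-1136 + 70285\right) \left(-8 + \frac{467}{429}\right) = 69149 \left(- \frac{2965}{429}\right) = - \frac{205026785}{429}$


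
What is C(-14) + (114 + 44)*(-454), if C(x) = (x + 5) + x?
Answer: -71755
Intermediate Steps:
C(x) = 5 + 2*x (C(x) = (5 + x) + x = 5 + 2*x)
C(-14) + (114 + 44)*(-454) = (5 + 2*(-14)) + (114 + 44)*(-454) = (5 - 28) + 158*(-454) = -23 - 71732 = -71755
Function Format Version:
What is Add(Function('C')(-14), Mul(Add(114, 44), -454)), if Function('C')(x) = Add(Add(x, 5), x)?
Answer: -71755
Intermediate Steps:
Function('C')(x) = Add(5, Mul(2, x)) (Function('C')(x) = Add(Add(5, x), x) = Add(5, Mul(2, x)))
Add(Function('C')(-14), Mul(Add(114, 44), -454)) = Add(Add(5, Mul(2, -14)), Mul(Add(114, 44), -454)) = Add(Add(5, -28), Mul(158, -454)) = Add(-23, -71732) = -71755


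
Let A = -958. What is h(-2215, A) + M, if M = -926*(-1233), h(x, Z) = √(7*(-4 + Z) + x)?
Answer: 1141758 + I*√8949 ≈ 1.1418e+6 + 94.599*I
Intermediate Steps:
h(x, Z) = √(-28 + x + 7*Z) (h(x, Z) = √((-28 + 7*Z) + x) = √(-28 + x + 7*Z))
M = 1141758
h(-2215, A) + M = √(-28 - 2215 + 7*(-958)) + 1141758 = √(-28 - 2215 - 6706) + 1141758 = √(-8949) + 1141758 = I*√8949 + 1141758 = 1141758 + I*√8949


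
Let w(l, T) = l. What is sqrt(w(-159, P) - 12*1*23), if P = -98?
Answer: I*sqrt(435) ≈ 20.857*I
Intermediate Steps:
sqrt(w(-159, P) - 12*1*23) = sqrt(-159 - 12*1*23) = sqrt(-159 - 12*23) = sqrt(-159 - 276) = sqrt(-435) = I*sqrt(435)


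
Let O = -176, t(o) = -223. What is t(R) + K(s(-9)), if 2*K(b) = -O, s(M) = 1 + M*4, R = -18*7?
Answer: -135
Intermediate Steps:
R = -126
s(M) = 1 + 4*M
K(b) = 88 (K(b) = (-1*(-176))/2 = (½)*176 = 88)
t(R) + K(s(-9)) = -223 + 88 = -135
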